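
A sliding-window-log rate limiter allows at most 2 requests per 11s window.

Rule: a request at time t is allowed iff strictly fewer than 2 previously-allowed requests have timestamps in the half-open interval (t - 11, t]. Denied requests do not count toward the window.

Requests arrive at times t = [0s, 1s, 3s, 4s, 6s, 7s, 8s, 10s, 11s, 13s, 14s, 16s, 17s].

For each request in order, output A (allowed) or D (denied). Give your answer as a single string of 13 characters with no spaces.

Tracking allowed requests in the window:
  req#1 t=0s: ALLOW
  req#2 t=1s: ALLOW
  req#3 t=3s: DENY
  req#4 t=4s: DENY
  req#5 t=6s: DENY
  req#6 t=7s: DENY
  req#7 t=8s: DENY
  req#8 t=10s: DENY
  req#9 t=11s: ALLOW
  req#10 t=13s: ALLOW
  req#11 t=14s: DENY
  req#12 t=16s: DENY
  req#13 t=17s: DENY

Answer: AADDDDDDAADDD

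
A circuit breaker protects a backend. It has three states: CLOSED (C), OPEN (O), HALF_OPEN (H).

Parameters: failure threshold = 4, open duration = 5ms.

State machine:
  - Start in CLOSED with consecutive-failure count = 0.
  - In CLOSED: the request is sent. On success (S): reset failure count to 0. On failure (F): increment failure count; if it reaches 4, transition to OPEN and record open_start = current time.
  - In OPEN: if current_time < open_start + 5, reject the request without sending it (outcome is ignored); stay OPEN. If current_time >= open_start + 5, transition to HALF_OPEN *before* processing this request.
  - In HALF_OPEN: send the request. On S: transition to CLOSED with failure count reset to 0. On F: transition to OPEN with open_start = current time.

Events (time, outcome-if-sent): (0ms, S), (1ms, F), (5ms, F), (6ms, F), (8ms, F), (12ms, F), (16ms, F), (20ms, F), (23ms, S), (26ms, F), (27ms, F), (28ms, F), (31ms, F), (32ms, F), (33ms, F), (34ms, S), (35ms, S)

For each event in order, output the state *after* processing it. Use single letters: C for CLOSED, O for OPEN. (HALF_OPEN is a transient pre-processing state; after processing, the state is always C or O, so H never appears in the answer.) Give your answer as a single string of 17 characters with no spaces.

State after each event:
  event#1 t=0ms outcome=S: state=CLOSED
  event#2 t=1ms outcome=F: state=CLOSED
  event#3 t=5ms outcome=F: state=CLOSED
  event#4 t=6ms outcome=F: state=CLOSED
  event#5 t=8ms outcome=F: state=OPEN
  event#6 t=12ms outcome=F: state=OPEN
  event#7 t=16ms outcome=F: state=OPEN
  event#8 t=20ms outcome=F: state=OPEN
  event#9 t=23ms outcome=S: state=CLOSED
  event#10 t=26ms outcome=F: state=CLOSED
  event#11 t=27ms outcome=F: state=CLOSED
  event#12 t=28ms outcome=F: state=CLOSED
  event#13 t=31ms outcome=F: state=OPEN
  event#14 t=32ms outcome=F: state=OPEN
  event#15 t=33ms outcome=F: state=OPEN
  event#16 t=34ms outcome=S: state=OPEN
  event#17 t=35ms outcome=S: state=OPEN

Answer: CCCCOOOOCCCCOOOOO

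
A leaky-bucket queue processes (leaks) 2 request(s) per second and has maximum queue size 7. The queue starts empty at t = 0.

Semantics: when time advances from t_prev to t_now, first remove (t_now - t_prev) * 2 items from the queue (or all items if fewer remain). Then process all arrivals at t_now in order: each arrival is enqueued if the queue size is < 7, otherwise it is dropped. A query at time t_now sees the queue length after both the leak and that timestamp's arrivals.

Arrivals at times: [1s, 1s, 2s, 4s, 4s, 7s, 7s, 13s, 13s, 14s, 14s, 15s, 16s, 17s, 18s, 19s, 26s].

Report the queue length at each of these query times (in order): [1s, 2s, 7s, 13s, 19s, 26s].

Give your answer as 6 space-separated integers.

Answer: 2 1 2 2 1 1

Derivation:
Queue lengths at query times:
  query t=1s: backlog = 2
  query t=2s: backlog = 1
  query t=7s: backlog = 2
  query t=13s: backlog = 2
  query t=19s: backlog = 1
  query t=26s: backlog = 1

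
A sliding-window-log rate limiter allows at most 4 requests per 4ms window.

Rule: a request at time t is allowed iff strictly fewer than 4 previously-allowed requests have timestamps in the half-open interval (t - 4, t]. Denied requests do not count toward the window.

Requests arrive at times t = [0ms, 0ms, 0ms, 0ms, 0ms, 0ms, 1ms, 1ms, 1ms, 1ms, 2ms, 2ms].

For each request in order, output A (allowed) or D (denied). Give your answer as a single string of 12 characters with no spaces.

Answer: AAAADDDDDDDD

Derivation:
Tracking allowed requests in the window:
  req#1 t=0ms: ALLOW
  req#2 t=0ms: ALLOW
  req#3 t=0ms: ALLOW
  req#4 t=0ms: ALLOW
  req#5 t=0ms: DENY
  req#6 t=0ms: DENY
  req#7 t=1ms: DENY
  req#8 t=1ms: DENY
  req#9 t=1ms: DENY
  req#10 t=1ms: DENY
  req#11 t=2ms: DENY
  req#12 t=2ms: DENY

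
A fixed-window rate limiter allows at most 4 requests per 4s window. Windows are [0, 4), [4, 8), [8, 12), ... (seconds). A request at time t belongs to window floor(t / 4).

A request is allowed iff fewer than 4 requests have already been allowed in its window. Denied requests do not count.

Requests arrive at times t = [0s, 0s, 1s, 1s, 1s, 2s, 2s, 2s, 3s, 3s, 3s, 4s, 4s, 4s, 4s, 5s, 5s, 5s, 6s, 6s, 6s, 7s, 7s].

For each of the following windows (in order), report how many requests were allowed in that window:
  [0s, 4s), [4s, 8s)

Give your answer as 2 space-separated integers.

Processing requests:
  req#1 t=0s (window 0): ALLOW
  req#2 t=0s (window 0): ALLOW
  req#3 t=1s (window 0): ALLOW
  req#4 t=1s (window 0): ALLOW
  req#5 t=1s (window 0): DENY
  req#6 t=2s (window 0): DENY
  req#7 t=2s (window 0): DENY
  req#8 t=2s (window 0): DENY
  req#9 t=3s (window 0): DENY
  req#10 t=3s (window 0): DENY
  req#11 t=3s (window 0): DENY
  req#12 t=4s (window 1): ALLOW
  req#13 t=4s (window 1): ALLOW
  req#14 t=4s (window 1): ALLOW
  req#15 t=4s (window 1): ALLOW
  req#16 t=5s (window 1): DENY
  req#17 t=5s (window 1): DENY
  req#18 t=5s (window 1): DENY
  req#19 t=6s (window 1): DENY
  req#20 t=6s (window 1): DENY
  req#21 t=6s (window 1): DENY
  req#22 t=7s (window 1): DENY
  req#23 t=7s (window 1): DENY

Allowed counts by window: 4 4

Answer: 4 4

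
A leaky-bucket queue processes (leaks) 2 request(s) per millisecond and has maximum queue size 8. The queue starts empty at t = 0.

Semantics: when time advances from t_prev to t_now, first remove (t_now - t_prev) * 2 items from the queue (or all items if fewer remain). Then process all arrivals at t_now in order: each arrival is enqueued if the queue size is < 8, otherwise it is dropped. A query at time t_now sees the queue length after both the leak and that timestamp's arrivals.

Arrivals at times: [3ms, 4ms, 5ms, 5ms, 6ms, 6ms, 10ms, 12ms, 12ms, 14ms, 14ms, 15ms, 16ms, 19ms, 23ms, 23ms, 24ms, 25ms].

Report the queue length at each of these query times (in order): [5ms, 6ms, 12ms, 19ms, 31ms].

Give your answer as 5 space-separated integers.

Queue lengths at query times:
  query t=5ms: backlog = 2
  query t=6ms: backlog = 2
  query t=12ms: backlog = 2
  query t=19ms: backlog = 1
  query t=31ms: backlog = 0

Answer: 2 2 2 1 0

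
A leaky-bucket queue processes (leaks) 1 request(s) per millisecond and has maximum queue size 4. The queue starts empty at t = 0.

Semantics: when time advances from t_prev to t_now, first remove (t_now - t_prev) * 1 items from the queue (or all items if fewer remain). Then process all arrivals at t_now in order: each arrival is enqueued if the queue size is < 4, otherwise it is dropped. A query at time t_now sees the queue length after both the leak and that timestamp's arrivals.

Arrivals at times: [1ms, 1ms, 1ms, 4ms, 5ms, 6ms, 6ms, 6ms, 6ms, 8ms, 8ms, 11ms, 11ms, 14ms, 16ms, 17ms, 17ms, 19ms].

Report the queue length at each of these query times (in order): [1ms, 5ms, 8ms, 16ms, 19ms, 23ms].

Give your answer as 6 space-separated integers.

Queue lengths at query times:
  query t=1ms: backlog = 3
  query t=5ms: backlog = 1
  query t=8ms: backlog = 4
  query t=16ms: backlog = 1
  query t=19ms: backlog = 1
  query t=23ms: backlog = 0

Answer: 3 1 4 1 1 0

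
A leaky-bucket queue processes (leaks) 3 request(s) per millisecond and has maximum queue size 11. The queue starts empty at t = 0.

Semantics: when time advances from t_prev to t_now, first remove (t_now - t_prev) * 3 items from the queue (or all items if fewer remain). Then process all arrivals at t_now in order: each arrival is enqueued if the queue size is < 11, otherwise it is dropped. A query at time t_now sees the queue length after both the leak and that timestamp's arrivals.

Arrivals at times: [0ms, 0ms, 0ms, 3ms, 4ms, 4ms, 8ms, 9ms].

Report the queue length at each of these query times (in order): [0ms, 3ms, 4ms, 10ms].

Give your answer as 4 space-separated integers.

Queue lengths at query times:
  query t=0ms: backlog = 3
  query t=3ms: backlog = 1
  query t=4ms: backlog = 2
  query t=10ms: backlog = 0

Answer: 3 1 2 0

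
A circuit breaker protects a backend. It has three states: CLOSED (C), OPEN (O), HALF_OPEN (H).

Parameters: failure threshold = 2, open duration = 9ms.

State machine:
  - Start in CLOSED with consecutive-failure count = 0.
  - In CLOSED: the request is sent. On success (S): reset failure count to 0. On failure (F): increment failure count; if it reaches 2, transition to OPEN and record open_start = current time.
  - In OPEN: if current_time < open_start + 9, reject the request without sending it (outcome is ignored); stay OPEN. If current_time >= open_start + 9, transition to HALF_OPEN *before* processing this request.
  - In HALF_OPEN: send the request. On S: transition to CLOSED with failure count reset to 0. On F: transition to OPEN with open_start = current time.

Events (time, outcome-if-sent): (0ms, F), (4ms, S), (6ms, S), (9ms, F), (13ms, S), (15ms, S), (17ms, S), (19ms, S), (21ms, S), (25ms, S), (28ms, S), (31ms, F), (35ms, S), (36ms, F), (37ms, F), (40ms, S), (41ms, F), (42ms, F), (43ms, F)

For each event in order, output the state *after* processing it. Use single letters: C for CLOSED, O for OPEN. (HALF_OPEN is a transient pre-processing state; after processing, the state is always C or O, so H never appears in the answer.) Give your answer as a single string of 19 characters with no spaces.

Answer: CCCCCCCCCCCCCCOOOOO

Derivation:
State after each event:
  event#1 t=0ms outcome=F: state=CLOSED
  event#2 t=4ms outcome=S: state=CLOSED
  event#3 t=6ms outcome=S: state=CLOSED
  event#4 t=9ms outcome=F: state=CLOSED
  event#5 t=13ms outcome=S: state=CLOSED
  event#6 t=15ms outcome=S: state=CLOSED
  event#7 t=17ms outcome=S: state=CLOSED
  event#8 t=19ms outcome=S: state=CLOSED
  event#9 t=21ms outcome=S: state=CLOSED
  event#10 t=25ms outcome=S: state=CLOSED
  event#11 t=28ms outcome=S: state=CLOSED
  event#12 t=31ms outcome=F: state=CLOSED
  event#13 t=35ms outcome=S: state=CLOSED
  event#14 t=36ms outcome=F: state=CLOSED
  event#15 t=37ms outcome=F: state=OPEN
  event#16 t=40ms outcome=S: state=OPEN
  event#17 t=41ms outcome=F: state=OPEN
  event#18 t=42ms outcome=F: state=OPEN
  event#19 t=43ms outcome=F: state=OPEN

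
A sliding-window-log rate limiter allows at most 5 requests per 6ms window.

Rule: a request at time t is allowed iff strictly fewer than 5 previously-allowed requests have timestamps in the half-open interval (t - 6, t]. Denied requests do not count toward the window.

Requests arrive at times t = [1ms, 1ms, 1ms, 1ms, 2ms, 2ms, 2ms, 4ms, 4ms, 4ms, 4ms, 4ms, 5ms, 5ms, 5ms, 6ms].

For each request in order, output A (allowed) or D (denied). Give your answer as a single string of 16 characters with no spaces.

Answer: AAAAADDDDDDDDDDD

Derivation:
Tracking allowed requests in the window:
  req#1 t=1ms: ALLOW
  req#2 t=1ms: ALLOW
  req#3 t=1ms: ALLOW
  req#4 t=1ms: ALLOW
  req#5 t=2ms: ALLOW
  req#6 t=2ms: DENY
  req#7 t=2ms: DENY
  req#8 t=4ms: DENY
  req#9 t=4ms: DENY
  req#10 t=4ms: DENY
  req#11 t=4ms: DENY
  req#12 t=4ms: DENY
  req#13 t=5ms: DENY
  req#14 t=5ms: DENY
  req#15 t=5ms: DENY
  req#16 t=6ms: DENY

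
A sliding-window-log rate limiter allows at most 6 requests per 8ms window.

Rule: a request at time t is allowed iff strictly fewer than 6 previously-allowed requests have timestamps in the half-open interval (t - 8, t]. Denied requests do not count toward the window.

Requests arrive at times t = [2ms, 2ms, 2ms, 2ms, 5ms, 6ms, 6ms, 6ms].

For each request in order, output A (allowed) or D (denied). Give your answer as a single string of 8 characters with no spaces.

Answer: AAAAAADD

Derivation:
Tracking allowed requests in the window:
  req#1 t=2ms: ALLOW
  req#2 t=2ms: ALLOW
  req#3 t=2ms: ALLOW
  req#4 t=2ms: ALLOW
  req#5 t=5ms: ALLOW
  req#6 t=6ms: ALLOW
  req#7 t=6ms: DENY
  req#8 t=6ms: DENY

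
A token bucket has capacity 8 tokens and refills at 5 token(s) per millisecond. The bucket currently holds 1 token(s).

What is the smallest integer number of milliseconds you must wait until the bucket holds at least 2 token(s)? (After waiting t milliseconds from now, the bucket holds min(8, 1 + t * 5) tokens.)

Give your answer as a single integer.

Need 1 + t * 5 >= 2, so t >= 1/5.
Smallest integer t = ceil(1/5) = 1.

Answer: 1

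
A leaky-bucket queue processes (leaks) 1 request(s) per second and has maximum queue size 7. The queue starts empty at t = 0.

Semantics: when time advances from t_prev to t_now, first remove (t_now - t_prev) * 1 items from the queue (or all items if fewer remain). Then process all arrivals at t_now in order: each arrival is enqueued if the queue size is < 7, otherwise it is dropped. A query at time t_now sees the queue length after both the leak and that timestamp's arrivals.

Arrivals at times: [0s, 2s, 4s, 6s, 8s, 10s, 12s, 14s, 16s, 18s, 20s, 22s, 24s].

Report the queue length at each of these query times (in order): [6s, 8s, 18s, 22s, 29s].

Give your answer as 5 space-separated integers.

Answer: 1 1 1 1 0

Derivation:
Queue lengths at query times:
  query t=6s: backlog = 1
  query t=8s: backlog = 1
  query t=18s: backlog = 1
  query t=22s: backlog = 1
  query t=29s: backlog = 0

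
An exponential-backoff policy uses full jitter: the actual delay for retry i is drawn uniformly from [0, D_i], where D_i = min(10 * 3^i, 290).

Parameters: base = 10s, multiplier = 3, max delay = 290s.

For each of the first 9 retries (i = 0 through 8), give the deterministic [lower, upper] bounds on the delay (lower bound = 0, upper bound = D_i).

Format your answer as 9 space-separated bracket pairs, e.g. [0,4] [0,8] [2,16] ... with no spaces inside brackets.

Answer: [0,10] [0,30] [0,90] [0,270] [0,290] [0,290] [0,290] [0,290] [0,290]

Derivation:
Computing bounds per retry:
  i=0: D_i=min(10*3^0,290)=10, bounds=[0,10]
  i=1: D_i=min(10*3^1,290)=30, bounds=[0,30]
  i=2: D_i=min(10*3^2,290)=90, bounds=[0,90]
  i=3: D_i=min(10*3^3,290)=270, bounds=[0,270]
  i=4: D_i=min(10*3^4,290)=290, bounds=[0,290]
  i=5: D_i=min(10*3^5,290)=290, bounds=[0,290]
  i=6: D_i=min(10*3^6,290)=290, bounds=[0,290]
  i=7: D_i=min(10*3^7,290)=290, bounds=[0,290]
  i=8: D_i=min(10*3^8,290)=290, bounds=[0,290]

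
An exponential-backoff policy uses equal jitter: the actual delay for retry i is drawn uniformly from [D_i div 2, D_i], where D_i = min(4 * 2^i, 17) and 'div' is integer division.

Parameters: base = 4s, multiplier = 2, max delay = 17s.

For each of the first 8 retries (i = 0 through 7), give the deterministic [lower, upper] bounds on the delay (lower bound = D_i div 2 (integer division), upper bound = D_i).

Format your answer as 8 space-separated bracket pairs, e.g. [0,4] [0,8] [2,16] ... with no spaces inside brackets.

Computing bounds per retry:
  i=0: D_i=min(4*2^0,17)=4, bounds=[2,4]
  i=1: D_i=min(4*2^1,17)=8, bounds=[4,8]
  i=2: D_i=min(4*2^2,17)=16, bounds=[8,16]
  i=3: D_i=min(4*2^3,17)=17, bounds=[8,17]
  i=4: D_i=min(4*2^4,17)=17, bounds=[8,17]
  i=5: D_i=min(4*2^5,17)=17, bounds=[8,17]
  i=6: D_i=min(4*2^6,17)=17, bounds=[8,17]
  i=7: D_i=min(4*2^7,17)=17, bounds=[8,17]

Answer: [2,4] [4,8] [8,16] [8,17] [8,17] [8,17] [8,17] [8,17]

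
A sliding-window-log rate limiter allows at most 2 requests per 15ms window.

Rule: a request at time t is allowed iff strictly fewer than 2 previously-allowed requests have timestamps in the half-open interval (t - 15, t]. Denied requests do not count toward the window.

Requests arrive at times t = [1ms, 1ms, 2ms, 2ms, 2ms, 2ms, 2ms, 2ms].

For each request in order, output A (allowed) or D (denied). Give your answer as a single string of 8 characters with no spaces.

Tracking allowed requests in the window:
  req#1 t=1ms: ALLOW
  req#2 t=1ms: ALLOW
  req#3 t=2ms: DENY
  req#4 t=2ms: DENY
  req#5 t=2ms: DENY
  req#6 t=2ms: DENY
  req#7 t=2ms: DENY
  req#8 t=2ms: DENY

Answer: AADDDDDD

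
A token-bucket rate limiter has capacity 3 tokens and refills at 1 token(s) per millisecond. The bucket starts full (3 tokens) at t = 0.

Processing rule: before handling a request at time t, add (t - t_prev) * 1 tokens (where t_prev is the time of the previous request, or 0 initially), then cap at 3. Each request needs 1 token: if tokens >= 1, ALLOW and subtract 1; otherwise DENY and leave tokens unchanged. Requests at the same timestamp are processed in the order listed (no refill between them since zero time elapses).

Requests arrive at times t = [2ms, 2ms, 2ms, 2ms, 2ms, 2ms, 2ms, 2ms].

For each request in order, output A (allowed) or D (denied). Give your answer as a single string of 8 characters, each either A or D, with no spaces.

Answer: AAADDDDD

Derivation:
Simulating step by step:
  req#1 t=2ms: ALLOW
  req#2 t=2ms: ALLOW
  req#3 t=2ms: ALLOW
  req#4 t=2ms: DENY
  req#5 t=2ms: DENY
  req#6 t=2ms: DENY
  req#7 t=2ms: DENY
  req#8 t=2ms: DENY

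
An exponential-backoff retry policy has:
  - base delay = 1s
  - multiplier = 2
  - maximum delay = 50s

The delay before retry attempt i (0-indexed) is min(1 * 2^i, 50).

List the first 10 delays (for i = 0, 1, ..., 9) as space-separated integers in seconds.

Computing each delay:
  i=0: min(1*2^0, 50) = 1
  i=1: min(1*2^1, 50) = 2
  i=2: min(1*2^2, 50) = 4
  i=3: min(1*2^3, 50) = 8
  i=4: min(1*2^4, 50) = 16
  i=5: min(1*2^5, 50) = 32
  i=6: min(1*2^6, 50) = 50
  i=7: min(1*2^7, 50) = 50
  i=8: min(1*2^8, 50) = 50
  i=9: min(1*2^9, 50) = 50

Answer: 1 2 4 8 16 32 50 50 50 50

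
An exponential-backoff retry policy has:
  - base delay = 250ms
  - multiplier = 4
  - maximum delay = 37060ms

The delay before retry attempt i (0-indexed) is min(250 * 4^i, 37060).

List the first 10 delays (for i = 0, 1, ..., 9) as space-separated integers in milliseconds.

Computing each delay:
  i=0: min(250*4^0, 37060) = 250
  i=1: min(250*4^1, 37060) = 1000
  i=2: min(250*4^2, 37060) = 4000
  i=3: min(250*4^3, 37060) = 16000
  i=4: min(250*4^4, 37060) = 37060
  i=5: min(250*4^5, 37060) = 37060
  i=6: min(250*4^6, 37060) = 37060
  i=7: min(250*4^7, 37060) = 37060
  i=8: min(250*4^8, 37060) = 37060
  i=9: min(250*4^9, 37060) = 37060

Answer: 250 1000 4000 16000 37060 37060 37060 37060 37060 37060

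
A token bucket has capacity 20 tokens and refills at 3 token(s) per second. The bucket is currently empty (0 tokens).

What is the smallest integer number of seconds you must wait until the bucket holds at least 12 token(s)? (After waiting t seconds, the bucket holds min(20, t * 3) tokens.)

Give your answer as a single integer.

Need t * 3 >= 12, so t >= 12/3.
Smallest integer t = ceil(12/3) = 4.

Answer: 4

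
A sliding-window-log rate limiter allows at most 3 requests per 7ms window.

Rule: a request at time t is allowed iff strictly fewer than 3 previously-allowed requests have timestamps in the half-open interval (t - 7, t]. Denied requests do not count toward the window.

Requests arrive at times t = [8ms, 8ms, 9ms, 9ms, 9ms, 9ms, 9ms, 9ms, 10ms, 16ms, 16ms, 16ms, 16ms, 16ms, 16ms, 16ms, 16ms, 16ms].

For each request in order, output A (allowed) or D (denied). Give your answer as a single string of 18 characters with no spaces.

Answer: AAADDDDDDAAADDDDDD

Derivation:
Tracking allowed requests in the window:
  req#1 t=8ms: ALLOW
  req#2 t=8ms: ALLOW
  req#3 t=9ms: ALLOW
  req#4 t=9ms: DENY
  req#5 t=9ms: DENY
  req#6 t=9ms: DENY
  req#7 t=9ms: DENY
  req#8 t=9ms: DENY
  req#9 t=10ms: DENY
  req#10 t=16ms: ALLOW
  req#11 t=16ms: ALLOW
  req#12 t=16ms: ALLOW
  req#13 t=16ms: DENY
  req#14 t=16ms: DENY
  req#15 t=16ms: DENY
  req#16 t=16ms: DENY
  req#17 t=16ms: DENY
  req#18 t=16ms: DENY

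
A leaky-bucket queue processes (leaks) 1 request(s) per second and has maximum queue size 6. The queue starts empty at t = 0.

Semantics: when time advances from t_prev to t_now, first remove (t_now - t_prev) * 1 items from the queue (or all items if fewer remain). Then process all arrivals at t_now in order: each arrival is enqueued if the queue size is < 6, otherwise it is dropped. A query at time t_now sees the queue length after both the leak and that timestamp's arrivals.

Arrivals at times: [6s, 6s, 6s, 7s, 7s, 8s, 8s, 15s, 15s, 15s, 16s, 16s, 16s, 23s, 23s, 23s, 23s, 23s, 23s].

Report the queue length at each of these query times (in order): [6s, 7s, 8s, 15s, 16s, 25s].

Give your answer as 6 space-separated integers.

Answer: 3 4 5 3 5 4

Derivation:
Queue lengths at query times:
  query t=6s: backlog = 3
  query t=7s: backlog = 4
  query t=8s: backlog = 5
  query t=15s: backlog = 3
  query t=16s: backlog = 5
  query t=25s: backlog = 4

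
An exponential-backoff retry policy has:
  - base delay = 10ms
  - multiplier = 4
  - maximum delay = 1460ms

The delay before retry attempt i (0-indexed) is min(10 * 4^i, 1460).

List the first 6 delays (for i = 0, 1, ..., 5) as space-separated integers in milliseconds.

Answer: 10 40 160 640 1460 1460

Derivation:
Computing each delay:
  i=0: min(10*4^0, 1460) = 10
  i=1: min(10*4^1, 1460) = 40
  i=2: min(10*4^2, 1460) = 160
  i=3: min(10*4^3, 1460) = 640
  i=4: min(10*4^4, 1460) = 1460
  i=5: min(10*4^5, 1460) = 1460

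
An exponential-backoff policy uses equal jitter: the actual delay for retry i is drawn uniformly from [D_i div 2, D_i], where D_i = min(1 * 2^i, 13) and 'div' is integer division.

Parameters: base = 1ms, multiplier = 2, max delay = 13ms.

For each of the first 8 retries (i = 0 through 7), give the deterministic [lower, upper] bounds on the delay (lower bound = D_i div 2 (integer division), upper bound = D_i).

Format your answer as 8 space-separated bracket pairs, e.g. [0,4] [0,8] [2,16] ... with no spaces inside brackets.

Answer: [0,1] [1,2] [2,4] [4,8] [6,13] [6,13] [6,13] [6,13]

Derivation:
Computing bounds per retry:
  i=0: D_i=min(1*2^0,13)=1, bounds=[0,1]
  i=1: D_i=min(1*2^1,13)=2, bounds=[1,2]
  i=2: D_i=min(1*2^2,13)=4, bounds=[2,4]
  i=3: D_i=min(1*2^3,13)=8, bounds=[4,8]
  i=4: D_i=min(1*2^4,13)=13, bounds=[6,13]
  i=5: D_i=min(1*2^5,13)=13, bounds=[6,13]
  i=6: D_i=min(1*2^6,13)=13, bounds=[6,13]
  i=7: D_i=min(1*2^7,13)=13, bounds=[6,13]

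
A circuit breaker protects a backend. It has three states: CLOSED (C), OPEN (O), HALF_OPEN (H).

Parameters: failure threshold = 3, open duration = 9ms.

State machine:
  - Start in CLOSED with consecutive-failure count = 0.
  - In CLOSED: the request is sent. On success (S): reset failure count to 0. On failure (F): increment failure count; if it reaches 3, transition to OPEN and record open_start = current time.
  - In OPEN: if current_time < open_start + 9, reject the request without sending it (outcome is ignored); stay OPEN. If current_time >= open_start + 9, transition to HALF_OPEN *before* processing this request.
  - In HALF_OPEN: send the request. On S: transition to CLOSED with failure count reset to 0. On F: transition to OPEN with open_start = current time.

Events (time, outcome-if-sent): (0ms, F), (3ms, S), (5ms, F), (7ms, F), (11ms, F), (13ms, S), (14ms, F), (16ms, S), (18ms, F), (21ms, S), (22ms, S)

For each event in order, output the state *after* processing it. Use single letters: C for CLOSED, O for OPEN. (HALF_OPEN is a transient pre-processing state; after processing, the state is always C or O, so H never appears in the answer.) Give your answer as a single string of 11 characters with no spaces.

Answer: CCCCOOOOOCC

Derivation:
State after each event:
  event#1 t=0ms outcome=F: state=CLOSED
  event#2 t=3ms outcome=S: state=CLOSED
  event#3 t=5ms outcome=F: state=CLOSED
  event#4 t=7ms outcome=F: state=CLOSED
  event#5 t=11ms outcome=F: state=OPEN
  event#6 t=13ms outcome=S: state=OPEN
  event#7 t=14ms outcome=F: state=OPEN
  event#8 t=16ms outcome=S: state=OPEN
  event#9 t=18ms outcome=F: state=OPEN
  event#10 t=21ms outcome=S: state=CLOSED
  event#11 t=22ms outcome=S: state=CLOSED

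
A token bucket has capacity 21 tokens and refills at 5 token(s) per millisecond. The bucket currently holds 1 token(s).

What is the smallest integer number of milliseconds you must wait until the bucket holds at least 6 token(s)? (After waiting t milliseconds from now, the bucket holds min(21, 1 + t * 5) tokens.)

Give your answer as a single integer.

Need 1 + t * 5 >= 6, so t >= 5/5.
Smallest integer t = ceil(5/5) = 1.

Answer: 1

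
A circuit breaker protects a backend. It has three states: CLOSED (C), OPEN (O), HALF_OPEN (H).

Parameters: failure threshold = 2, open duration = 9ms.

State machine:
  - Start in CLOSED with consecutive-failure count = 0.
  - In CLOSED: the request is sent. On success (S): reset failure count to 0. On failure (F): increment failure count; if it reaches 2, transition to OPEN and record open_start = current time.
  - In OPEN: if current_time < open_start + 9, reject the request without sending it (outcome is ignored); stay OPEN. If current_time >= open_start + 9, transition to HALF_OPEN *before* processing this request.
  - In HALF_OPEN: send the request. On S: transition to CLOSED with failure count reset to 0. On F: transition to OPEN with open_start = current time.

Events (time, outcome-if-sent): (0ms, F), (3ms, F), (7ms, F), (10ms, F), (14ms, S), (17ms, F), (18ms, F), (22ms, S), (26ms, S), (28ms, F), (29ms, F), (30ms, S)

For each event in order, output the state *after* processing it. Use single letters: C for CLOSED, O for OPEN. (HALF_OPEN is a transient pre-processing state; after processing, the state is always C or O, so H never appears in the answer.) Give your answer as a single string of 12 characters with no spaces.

State after each event:
  event#1 t=0ms outcome=F: state=CLOSED
  event#2 t=3ms outcome=F: state=OPEN
  event#3 t=7ms outcome=F: state=OPEN
  event#4 t=10ms outcome=F: state=OPEN
  event#5 t=14ms outcome=S: state=CLOSED
  event#6 t=17ms outcome=F: state=CLOSED
  event#7 t=18ms outcome=F: state=OPEN
  event#8 t=22ms outcome=S: state=OPEN
  event#9 t=26ms outcome=S: state=OPEN
  event#10 t=28ms outcome=F: state=OPEN
  event#11 t=29ms outcome=F: state=OPEN
  event#12 t=30ms outcome=S: state=OPEN

Answer: COOOCCOOOOOO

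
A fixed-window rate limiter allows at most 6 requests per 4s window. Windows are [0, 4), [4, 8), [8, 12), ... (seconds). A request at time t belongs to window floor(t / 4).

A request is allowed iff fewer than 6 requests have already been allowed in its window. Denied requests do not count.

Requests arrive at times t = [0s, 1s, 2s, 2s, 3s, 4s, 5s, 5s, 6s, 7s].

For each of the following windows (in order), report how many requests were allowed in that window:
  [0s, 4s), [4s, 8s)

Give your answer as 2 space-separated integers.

Processing requests:
  req#1 t=0s (window 0): ALLOW
  req#2 t=1s (window 0): ALLOW
  req#3 t=2s (window 0): ALLOW
  req#4 t=2s (window 0): ALLOW
  req#5 t=3s (window 0): ALLOW
  req#6 t=4s (window 1): ALLOW
  req#7 t=5s (window 1): ALLOW
  req#8 t=5s (window 1): ALLOW
  req#9 t=6s (window 1): ALLOW
  req#10 t=7s (window 1): ALLOW

Allowed counts by window: 5 5

Answer: 5 5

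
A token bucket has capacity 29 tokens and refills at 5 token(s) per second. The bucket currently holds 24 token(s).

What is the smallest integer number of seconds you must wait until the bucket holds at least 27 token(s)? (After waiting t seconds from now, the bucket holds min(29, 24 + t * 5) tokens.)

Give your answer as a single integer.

Need 24 + t * 5 >= 27, so t >= 3/5.
Smallest integer t = ceil(3/5) = 1.

Answer: 1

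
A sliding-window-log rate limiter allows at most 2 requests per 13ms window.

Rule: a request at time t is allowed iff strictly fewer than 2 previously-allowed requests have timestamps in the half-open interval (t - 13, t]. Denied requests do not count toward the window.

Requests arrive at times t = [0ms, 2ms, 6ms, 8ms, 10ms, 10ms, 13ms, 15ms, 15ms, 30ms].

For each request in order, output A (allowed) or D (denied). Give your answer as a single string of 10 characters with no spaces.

Answer: AADDDDAADA

Derivation:
Tracking allowed requests in the window:
  req#1 t=0ms: ALLOW
  req#2 t=2ms: ALLOW
  req#3 t=6ms: DENY
  req#4 t=8ms: DENY
  req#5 t=10ms: DENY
  req#6 t=10ms: DENY
  req#7 t=13ms: ALLOW
  req#8 t=15ms: ALLOW
  req#9 t=15ms: DENY
  req#10 t=30ms: ALLOW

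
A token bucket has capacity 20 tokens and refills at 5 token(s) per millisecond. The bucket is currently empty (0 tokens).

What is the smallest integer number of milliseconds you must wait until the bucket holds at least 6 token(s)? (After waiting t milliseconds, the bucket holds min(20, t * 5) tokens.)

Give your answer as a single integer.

Answer: 2

Derivation:
Need t * 5 >= 6, so t >= 6/5.
Smallest integer t = ceil(6/5) = 2.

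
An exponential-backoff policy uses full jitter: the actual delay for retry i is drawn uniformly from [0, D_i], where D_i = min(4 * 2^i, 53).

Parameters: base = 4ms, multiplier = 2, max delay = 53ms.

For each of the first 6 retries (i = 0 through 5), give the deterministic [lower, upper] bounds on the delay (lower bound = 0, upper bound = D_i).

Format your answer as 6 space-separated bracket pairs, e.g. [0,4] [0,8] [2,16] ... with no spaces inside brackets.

Answer: [0,4] [0,8] [0,16] [0,32] [0,53] [0,53]

Derivation:
Computing bounds per retry:
  i=0: D_i=min(4*2^0,53)=4, bounds=[0,4]
  i=1: D_i=min(4*2^1,53)=8, bounds=[0,8]
  i=2: D_i=min(4*2^2,53)=16, bounds=[0,16]
  i=3: D_i=min(4*2^3,53)=32, bounds=[0,32]
  i=4: D_i=min(4*2^4,53)=53, bounds=[0,53]
  i=5: D_i=min(4*2^5,53)=53, bounds=[0,53]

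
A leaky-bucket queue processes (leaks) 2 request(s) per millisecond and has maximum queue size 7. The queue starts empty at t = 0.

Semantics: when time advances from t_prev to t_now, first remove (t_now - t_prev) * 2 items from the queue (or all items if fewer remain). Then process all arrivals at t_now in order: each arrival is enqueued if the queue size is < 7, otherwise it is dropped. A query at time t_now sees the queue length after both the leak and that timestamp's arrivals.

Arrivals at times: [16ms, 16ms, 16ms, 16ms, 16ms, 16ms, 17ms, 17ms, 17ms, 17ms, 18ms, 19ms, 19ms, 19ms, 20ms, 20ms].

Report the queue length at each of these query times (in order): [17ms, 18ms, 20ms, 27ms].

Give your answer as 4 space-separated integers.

Queue lengths at query times:
  query t=17ms: backlog = 7
  query t=18ms: backlog = 6
  query t=20ms: backlog = 7
  query t=27ms: backlog = 0

Answer: 7 6 7 0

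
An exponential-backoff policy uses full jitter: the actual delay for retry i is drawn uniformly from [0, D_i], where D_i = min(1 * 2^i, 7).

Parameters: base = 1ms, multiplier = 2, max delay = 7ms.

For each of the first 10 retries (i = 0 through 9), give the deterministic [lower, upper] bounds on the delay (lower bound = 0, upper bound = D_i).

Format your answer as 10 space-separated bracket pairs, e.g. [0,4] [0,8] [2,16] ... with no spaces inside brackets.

Computing bounds per retry:
  i=0: D_i=min(1*2^0,7)=1, bounds=[0,1]
  i=1: D_i=min(1*2^1,7)=2, bounds=[0,2]
  i=2: D_i=min(1*2^2,7)=4, bounds=[0,4]
  i=3: D_i=min(1*2^3,7)=7, bounds=[0,7]
  i=4: D_i=min(1*2^4,7)=7, bounds=[0,7]
  i=5: D_i=min(1*2^5,7)=7, bounds=[0,7]
  i=6: D_i=min(1*2^6,7)=7, bounds=[0,7]
  i=7: D_i=min(1*2^7,7)=7, bounds=[0,7]
  i=8: D_i=min(1*2^8,7)=7, bounds=[0,7]
  i=9: D_i=min(1*2^9,7)=7, bounds=[0,7]

Answer: [0,1] [0,2] [0,4] [0,7] [0,7] [0,7] [0,7] [0,7] [0,7] [0,7]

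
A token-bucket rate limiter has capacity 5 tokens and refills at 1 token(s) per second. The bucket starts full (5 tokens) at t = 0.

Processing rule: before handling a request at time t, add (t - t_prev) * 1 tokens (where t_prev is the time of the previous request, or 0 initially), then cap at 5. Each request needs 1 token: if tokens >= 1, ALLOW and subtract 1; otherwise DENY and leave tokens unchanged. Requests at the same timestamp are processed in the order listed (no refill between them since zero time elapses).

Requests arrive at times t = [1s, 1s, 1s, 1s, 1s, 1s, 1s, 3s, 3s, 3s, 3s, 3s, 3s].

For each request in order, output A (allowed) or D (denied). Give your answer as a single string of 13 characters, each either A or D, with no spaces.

Simulating step by step:
  req#1 t=1s: ALLOW
  req#2 t=1s: ALLOW
  req#3 t=1s: ALLOW
  req#4 t=1s: ALLOW
  req#5 t=1s: ALLOW
  req#6 t=1s: DENY
  req#7 t=1s: DENY
  req#8 t=3s: ALLOW
  req#9 t=3s: ALLOW
  req#10 t=3s: DENY
  req#11 t=3s: DENY
  req#12 t=3s: DENY
  req#13 t=3s: DENY

Answer: AAAAADDAADDDD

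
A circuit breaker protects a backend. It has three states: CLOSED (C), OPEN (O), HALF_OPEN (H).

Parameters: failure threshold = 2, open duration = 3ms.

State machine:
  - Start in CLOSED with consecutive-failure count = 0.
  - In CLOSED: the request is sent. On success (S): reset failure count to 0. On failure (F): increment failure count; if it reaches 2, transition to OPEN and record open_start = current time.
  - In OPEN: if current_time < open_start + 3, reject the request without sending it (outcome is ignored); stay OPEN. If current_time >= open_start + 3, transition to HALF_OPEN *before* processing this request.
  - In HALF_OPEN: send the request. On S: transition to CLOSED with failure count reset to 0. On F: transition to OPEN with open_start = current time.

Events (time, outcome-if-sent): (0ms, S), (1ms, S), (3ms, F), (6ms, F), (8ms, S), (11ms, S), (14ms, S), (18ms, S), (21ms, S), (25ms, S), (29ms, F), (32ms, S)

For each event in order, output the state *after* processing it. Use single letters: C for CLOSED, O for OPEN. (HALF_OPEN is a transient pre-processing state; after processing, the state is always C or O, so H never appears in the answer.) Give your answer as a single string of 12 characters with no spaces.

Answer: CCCOOCCCCCCC

Derivation:
State after each event:
  event#1 t=0ms outcome=S: state=CLOSED
  event#2 t=1ms outcome=S: state=CLOSED
  event#3 t=3ms outcome=F: state=CLOSED
  event#4 t=6ms outcome=F: state=OPEN
  event#5 t=8ms outcome=S: state=OPEN
  event#6 t=11ms outcome=S: state=CLOSED
  event#7 t=14ms outcome=S: state=CLOSED
  event#8 t=18ms outcome=S: state=CLOSED
  event#9 t=21ms outcome=S: state=CLOSED
  event#10 t=25ms outcome=S: state=CLOSED
  event#11 t=29ms outcome=F: state=CLOSED
  event#12 t=32ms outcome=S: state=CLOSED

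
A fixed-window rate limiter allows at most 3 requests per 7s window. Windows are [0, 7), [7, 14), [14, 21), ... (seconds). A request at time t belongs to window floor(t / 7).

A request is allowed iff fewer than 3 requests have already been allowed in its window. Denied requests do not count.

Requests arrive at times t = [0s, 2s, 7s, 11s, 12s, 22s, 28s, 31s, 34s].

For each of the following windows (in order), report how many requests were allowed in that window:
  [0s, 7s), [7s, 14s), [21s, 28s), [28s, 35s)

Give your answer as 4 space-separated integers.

Answer: 2 3 1 3

Derivation:
Processing requests:
  req#1 t=0s (window 0): ALLOW
  req#2 t=2s (window 0): ALLOW
  req#3 t=7s (window 1): ALLOW
  req#4 t=11s (window 1): ALLOW
  req#5 t=12s (window 1): ALLOW
  req#6 t=22s (window 3): ALLOW
  req#7 t=28s (window 4): ALLOW
  req#8 t=31s (window 4): ALLOW
  req#9 t=34s (window 4): ALLOW

Allowed counts by window: 2 3 1 3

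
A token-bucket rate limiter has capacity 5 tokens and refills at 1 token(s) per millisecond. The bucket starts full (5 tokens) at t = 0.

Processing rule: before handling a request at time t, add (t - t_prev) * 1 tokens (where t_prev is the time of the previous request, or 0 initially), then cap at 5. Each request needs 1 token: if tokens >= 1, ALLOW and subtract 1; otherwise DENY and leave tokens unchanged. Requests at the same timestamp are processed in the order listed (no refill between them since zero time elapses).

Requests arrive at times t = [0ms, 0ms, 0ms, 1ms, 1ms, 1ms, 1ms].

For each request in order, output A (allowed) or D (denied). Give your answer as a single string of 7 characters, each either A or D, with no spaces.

Simulating step by step:
  req#1 t=0ms: ALLOW
  req#2 t=0ms: ALLOW
  req#3 t=0ms: ALLOW
  req#4 t=1ms: ALLOW
  req#5 t=1ms: ALLOW
  req#6 t=1ms: ALLOW
  req#7 t=1ms: DENY

Answer: AAAAAAD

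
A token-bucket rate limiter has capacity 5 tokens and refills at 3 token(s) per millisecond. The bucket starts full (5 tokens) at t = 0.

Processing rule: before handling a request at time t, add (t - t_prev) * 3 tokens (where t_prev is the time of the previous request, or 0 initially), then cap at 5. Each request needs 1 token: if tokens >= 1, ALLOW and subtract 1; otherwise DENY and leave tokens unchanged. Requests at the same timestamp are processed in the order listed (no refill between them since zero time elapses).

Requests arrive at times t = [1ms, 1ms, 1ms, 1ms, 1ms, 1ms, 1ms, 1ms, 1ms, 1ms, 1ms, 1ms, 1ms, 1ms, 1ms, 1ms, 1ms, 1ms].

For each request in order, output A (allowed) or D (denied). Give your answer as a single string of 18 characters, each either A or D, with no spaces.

Simulating step by step:
  req#1 t=1ms: ALLOW
  req#2 t=1ms: ALLOW
  req#3 t=1ms: ALLOW
  req#4 t=1ms: ALLOW
  req#5 t=1ms: ALLOW
  req#6 t=1ms: DENY
  req#7 t=1ms: DENY
  req#8 t=1ms: DENY
  req#9 t=1ms: DENY
  req#10 t=1ms: DENY
  req#11 t=1ms: DENY
  req#12 t=1ms: DENY
  req#13 t=1ms: DENY
  req#14 t=1ms: DENY
  req#15 t=1ms: DENY
  req#16 t=1ms: DENY
  req#17 t=1ms: DENY
  req#18 t=1ms: DENY

Answer: AAAAADDDDDDDDDDDDD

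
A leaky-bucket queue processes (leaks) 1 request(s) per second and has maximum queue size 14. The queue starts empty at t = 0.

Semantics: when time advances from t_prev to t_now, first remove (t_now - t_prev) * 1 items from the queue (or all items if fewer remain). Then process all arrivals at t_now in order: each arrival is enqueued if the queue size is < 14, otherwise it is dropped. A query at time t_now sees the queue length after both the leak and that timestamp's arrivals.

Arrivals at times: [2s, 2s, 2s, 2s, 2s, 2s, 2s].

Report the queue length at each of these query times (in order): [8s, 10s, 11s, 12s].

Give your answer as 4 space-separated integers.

Queue lengths at query times:
  query t=8s: backlog = 1
  query t=10s: backlog = 0
  query t=11s: backlog = 0
  query t=12s: backlog = 0

Answer: 1 0 0 0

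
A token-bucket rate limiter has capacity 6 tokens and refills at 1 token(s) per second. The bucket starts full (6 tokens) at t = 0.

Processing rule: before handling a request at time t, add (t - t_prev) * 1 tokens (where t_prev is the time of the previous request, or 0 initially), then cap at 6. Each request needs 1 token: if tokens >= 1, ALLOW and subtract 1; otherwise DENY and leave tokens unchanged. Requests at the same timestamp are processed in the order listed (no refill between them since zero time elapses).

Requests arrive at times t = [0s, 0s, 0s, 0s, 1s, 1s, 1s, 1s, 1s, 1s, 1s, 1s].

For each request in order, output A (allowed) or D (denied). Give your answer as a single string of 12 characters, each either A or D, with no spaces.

Answer: AAAAAAADDDDD

Derivation:
Simulating step by step:
  req#1 t=0s: ALLOW
  req#2 t=0s: ALLOW
  req#3 t=0s: ALLOW
  req#4 t=0s: ALLOW
  req#5 t=1s: ALLOW
  req#6 t=1s: ALLOW
  req#7 t=1s: ALLOW
  req#8 t=1s: DENY
  req#9 t=1s: DENY
  req#10 t=1s: DENY
  req#11 t=1s: DENY
  req#12 t=1s: DENY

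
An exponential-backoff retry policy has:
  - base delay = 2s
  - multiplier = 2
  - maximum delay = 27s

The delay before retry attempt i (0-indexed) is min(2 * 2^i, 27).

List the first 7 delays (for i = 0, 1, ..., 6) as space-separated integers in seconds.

Answer: 2 4 8 16 27 27 27

Derivation:
Computing each delay:
  i=0: min(2*2^0, 27) = 2
  i=1: min(2*2^1, 27) = 4
  i=2: min(2*2^2, 27) = 8
  i=3: min(2*2^3, 27) = 16
  i=4: min(2*2^4, 27) = 27
  i=5: min(2*2^5, 27) = 27
  i=6: min(2*2^6, 27) = 27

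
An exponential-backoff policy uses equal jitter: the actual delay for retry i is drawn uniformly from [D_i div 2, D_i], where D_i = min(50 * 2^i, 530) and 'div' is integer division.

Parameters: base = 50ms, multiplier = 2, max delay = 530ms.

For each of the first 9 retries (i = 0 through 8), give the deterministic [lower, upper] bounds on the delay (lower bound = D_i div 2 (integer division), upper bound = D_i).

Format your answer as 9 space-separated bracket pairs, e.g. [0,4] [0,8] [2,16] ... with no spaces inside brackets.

Answer: [25,50] [50,100] [100,200] [200,400] [265,530] [265,530] [265,530] [265,530] [265,530]

Derivation:
Computing bounds per retry:
  i=0: D_i=min(50*2^0,530)=50, bounds=[25,50]
  i=1: D_i=min(50*2^1,530)=100, bounds=[50,100]
  i=2: D_i=min(50*2^2,530)=200, bounds=[100,200]
  i=3: D_i=min(50*2^3,530)=400, bounds=[200,400]
  i=4: D_i=min(50*2^4,530)=530, bounds=[265,530]
  i=5: D_i=min(50*2^5,530)=530, bounds=[265,530]
  i=6: D_i=min(50*2^6,530)=530, bounds=[265,530]
  i=7: D_i=min(50*2^7,530)=530, bounds=[265,530]
  i=8: D_i=min(50*2^8,530)=530, bounds=[265,530]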